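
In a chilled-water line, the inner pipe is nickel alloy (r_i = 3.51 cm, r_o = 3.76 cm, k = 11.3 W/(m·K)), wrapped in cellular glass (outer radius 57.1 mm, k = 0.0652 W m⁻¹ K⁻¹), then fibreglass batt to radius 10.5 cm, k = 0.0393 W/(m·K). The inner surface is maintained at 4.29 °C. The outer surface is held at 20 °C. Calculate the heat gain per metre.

Treat each layer as a resistance in series:
  R'_nickel alloy = ln(0.0376/0.0351)/(2πk) = 0.06880/(2π·11.3) = 9.691×10^-4 m·K/W
  R'_cellular glass = ln(0.0571/0.0376)/(2πk) = 0.4178/(2π·0.0652) = 1.020 m·K/W
  R'_fibreglass batt = ln(0.105/0.0571)/(2πk) = 0.6092/(2π·0.0393) = 2.467 m·K/W
ΣR = 9.691×10^-4 + 1.020 + 2.467 = 3.488 m·K/W
Q' = ΔT/ΣR = (4.29 °C − 20 °C)/3.488 = -4.50 W/m
(Negative Q' ⇒ heat flows inward; heat gain = 4.50 W/m.)

Q' = 4.50 W/m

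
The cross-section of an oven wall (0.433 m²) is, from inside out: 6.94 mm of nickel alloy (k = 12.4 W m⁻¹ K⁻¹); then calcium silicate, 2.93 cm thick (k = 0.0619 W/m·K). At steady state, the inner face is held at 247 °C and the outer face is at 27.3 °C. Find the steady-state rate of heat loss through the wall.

Treat each layer as a resistance in series:
  R_nickel alloy = L/(kA) = 0.00694/(12.4·0.433) = 0.001293 K/W
  R_calcium silicate = L/(kA) = 0.0293/(0.0619·0.433) = 1.093 K/W
ΣR = 0.001293 + 1.093 = 1.094 K/W
Q = ΔT/ΣR = (247 °C − 27.3 °C)/1.094 = 201 W

Q = 201 W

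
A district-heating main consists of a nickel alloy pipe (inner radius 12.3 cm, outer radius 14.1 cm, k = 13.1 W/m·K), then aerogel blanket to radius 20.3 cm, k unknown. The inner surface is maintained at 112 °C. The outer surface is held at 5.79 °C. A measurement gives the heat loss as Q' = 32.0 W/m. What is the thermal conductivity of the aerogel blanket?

k = 0.0175 W/m·K

ΣR = ΔT/Q' = |112 − 5.79|/32.0 = 3.319 m·K/W
Known resistances:
  R'_nickel alloy = ln(0.141/0.123)/(2πk) = 0.1366/(2π·13.1) = 0.001659 m·K/W
R_aerogel blanket = ΣR − ΣR_known = 3.319 − 0.001659 = 3.317 m·K/W
ln(r₂/r₁)/(2πk) = 3.317 ⇒ k = 0.3644/(2π·3.317) = 0.0175 W/m·K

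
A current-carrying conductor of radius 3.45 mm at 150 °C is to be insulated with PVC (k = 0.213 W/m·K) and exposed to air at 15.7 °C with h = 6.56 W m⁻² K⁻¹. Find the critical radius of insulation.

For a cylinder, r_cr = k_ins/h = 0.213/6.56 = 0.0325 m = 3.25 cm

r_cr = 3.25 cm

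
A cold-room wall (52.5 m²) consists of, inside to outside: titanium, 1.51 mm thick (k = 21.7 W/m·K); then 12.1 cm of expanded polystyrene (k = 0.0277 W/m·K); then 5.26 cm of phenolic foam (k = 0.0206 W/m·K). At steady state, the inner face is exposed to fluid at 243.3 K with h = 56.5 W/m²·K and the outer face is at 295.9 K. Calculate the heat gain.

Series thermal resistances, inner to outer:
  R_conv,in = 1/(hA) = 1/(56.5·52.5) = 3.371×10^-4 K/W
  R_titanium = L/(kA) = 0.00151/(21.7·52.5) = 1.325×10^-6 K/W
  R_expanded polystyrene = L/(kA) = 0.121/(0.0277·52.5) = 0.08320 K/W
  R_phenolic foam = L/(kA) = 0.0526/(0.0206·52.5) = 0.04864 K/W
ΣR = 3.371×10^-4 + 1.325×10^-6 + 0.08320 + 0.04864 = 0.1322 K/W
Q = ΔT/ΣR = (243.3 K − 295.9 K)/0.1322 = -398 W
(Negative Q ⇒ heat flows inward; heat gain = 398 W.)

Q = 398 W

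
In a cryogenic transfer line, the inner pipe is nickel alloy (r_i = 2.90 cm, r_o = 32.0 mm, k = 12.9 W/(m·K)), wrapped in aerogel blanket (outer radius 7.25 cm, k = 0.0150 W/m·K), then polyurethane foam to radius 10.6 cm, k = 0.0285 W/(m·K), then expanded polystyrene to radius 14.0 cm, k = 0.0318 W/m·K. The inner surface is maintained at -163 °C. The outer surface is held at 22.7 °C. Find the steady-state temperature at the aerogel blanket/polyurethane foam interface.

Series thermal resistances, inner to outer:
  R'_nickel alloy = ln(0.0320/0.0290)/(2πk) = 0.09844/(2π·12.9) = 0.001215 m·K/W
  R'_aerogel blanket = ln(0.0725/0.0320)/(2πk) = 0.8179/(2π·0.0150) = 8.678 m·K/W
  R'_polyurethane foam = ln(0.106/0.0725)/(2πk) = 0.3799/(2π·0.0285) = 2.121 m·K/W
  R'_expanded polystyrene = ln(0.140/0.106)/(2πk) = 0.2782/(2π·0.0318) = 1.392 m·K/W
ΣR = 0.001215 + 8.678 + 2.121 + 1.392 = 12.19 m·K/W
Q' = ΔT/ΣR = (-163 °C − 22.7 °C)/12.19 = -15.23 W/m
From the inner boundary to the aerogel blanket/polyurethane foam interface, ΣR_partial = 8.679 m·K/W.
T_interface = T_in − Q'·ΣR_partial = -163 °C − (-15.23)(8.679) = -30.8 °C

T = -30.8 °C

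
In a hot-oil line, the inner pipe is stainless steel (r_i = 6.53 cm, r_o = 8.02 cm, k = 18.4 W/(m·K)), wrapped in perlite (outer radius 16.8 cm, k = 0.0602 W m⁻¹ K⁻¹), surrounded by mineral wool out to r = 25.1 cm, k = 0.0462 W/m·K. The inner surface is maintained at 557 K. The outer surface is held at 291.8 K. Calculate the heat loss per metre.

Resistance network (inner→outer):
  R'_stainless steel = ln(0.0802/0.0653)/(2πk) = 0.2055/(2π·18.4) = 0.001778 m·K/W
  R'_perlite = ln(0.168/0.0802)/(2πk) = 0.7394/(2π·0.0602) = 1.955 m·K/W
  R'_mineral wool = ln(0.251/0.168)/(2πk) = 0.4015/(2π·0.0462) = 1.383 m·K/W
ΣR = 0.001778 + 1.955 + 1.383 = 3.340 m·K/W
Q' = ΔT/ΣR = (557 K − 291.8 K)/3.340 = 79.4 W/m

Q' = 79.4 W/m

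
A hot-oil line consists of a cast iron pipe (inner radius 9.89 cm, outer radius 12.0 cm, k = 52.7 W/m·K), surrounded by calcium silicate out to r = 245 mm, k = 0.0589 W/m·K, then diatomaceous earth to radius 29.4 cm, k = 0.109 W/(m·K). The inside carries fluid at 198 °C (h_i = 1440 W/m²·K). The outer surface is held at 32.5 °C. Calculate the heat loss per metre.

Q' = 75.3 W/m

Series thermal resistances, inner to outer:
  R'_conv,in = 1/(2πr h) = 1/(2π·0.0989·1440) = 0.001118 m·K/W
  R'_cast iron = ln(0.120/0.0989)/(2πk) = 0.1934/(2π·52.7) = 5.840×10^-4 m·K/W
  R'_calcium silicate = ln(0.245/0.120)/(2πk) = 0.7138/(2π·0.0589) = 1.929 m·K/W
  R'_diatomaceous earth = ln(0.294/0.245)/(2πk) = 0.1823/(2π·0.109) = 0.2662 m·K/W
ΣR = 0.001118 + 5.840×10^-4 + 1.929 + 0.2662 = 2.197 m·K/W
Q' = ΔT/ΣR = (198 °C − 32.5 °C)/2.197 = 75.3 W/m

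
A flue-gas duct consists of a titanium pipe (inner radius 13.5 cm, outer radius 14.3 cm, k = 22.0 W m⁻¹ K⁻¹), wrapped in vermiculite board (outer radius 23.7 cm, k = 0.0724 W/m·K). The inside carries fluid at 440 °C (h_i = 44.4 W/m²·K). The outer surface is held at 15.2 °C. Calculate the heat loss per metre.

Treat each layer as a resistance in series:
  R'_conv,in = 1/(2πr h) = 1/(2π·0.135·44.4) = 0.02655 m·K/W
  R'_titanium = ln(0.143/0.135)/(2πk) = 0.05757/(2π·22.0) = 4.165×10^-4 m·K/W
  R'_vermiculite board = ln(0.237/0.143)/(2πk) = 0.5052/(2π·0.0724) = 1.111 m·K/W
ΣR = 0.02655 + 4.165×10^-4 + 1.111 = 1.138 m·K/W
Q' = ΔT/ΣR = (440 °C − 15.2 °C)/1.138 = 373 W/m

Q' = 373 W/m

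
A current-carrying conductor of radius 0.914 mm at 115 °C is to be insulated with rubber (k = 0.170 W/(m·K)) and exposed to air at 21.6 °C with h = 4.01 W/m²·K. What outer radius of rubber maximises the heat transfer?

r_cr = 4.24 cm

For a cylinder, r_cr = k_ins/h = 0.170/4.01 = 0.0424 m = 4.24 cm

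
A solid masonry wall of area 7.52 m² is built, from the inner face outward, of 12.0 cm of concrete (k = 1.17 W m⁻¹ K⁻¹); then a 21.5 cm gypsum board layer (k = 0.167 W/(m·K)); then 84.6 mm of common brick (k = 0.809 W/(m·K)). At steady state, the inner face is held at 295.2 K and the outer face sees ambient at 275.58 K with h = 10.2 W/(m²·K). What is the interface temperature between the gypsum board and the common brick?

T = 278.08 K

Treat each layer as a resistance in series:
  R_concrete = L/(kA) = 0.120/(1.17·7.52) = 0.01364 K/W
  R_gypsum board = L/(kA) = 0.215/(0.167·7.52) = 0.1712 K/W
  R_common brick = L/(kA) = 0.0846/(0.809·7.52) = 0.01391 K/W
  R_conv,out = 1/(hA) = 1/(10.2·7.52) = 0.01304 K/W
ΣR = 0.01364 + 0.1712 + 0.01391 + 0.01304 = 0.2118 K/W
Q = ΔT/ΣR = (295.2 K − 275.58 K)/0.2118 = 92.63 W
From the inner boundary to the gypsum board/common brick interface, ΣR_partial = 0.1848 K/W.
T_interface = T_in − Q·ΣR_partial = 295.2 K − (92.63)(0.1848) = 278.08 K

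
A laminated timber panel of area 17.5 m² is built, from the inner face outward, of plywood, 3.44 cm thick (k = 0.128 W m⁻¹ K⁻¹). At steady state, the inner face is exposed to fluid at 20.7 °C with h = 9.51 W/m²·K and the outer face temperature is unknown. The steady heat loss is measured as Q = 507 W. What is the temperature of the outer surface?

T_out = 9.87 °C

Sum the resistances:
  R_conv,in = 1/(hA) = 1/(9.51·17.5) = 0.006009 K/W
  R_plywood = L/(kA) = 0.0344/(0.128·17.5) = 0.01536 K/W
ΣR = 0.02137 K/W
ΔT = Q·ΣR = 507 × 0.02137 = 10.83 K
Heat flows outward, so T_out = T_in − ΔT = 20.7 − 10.83 = 9.87 °C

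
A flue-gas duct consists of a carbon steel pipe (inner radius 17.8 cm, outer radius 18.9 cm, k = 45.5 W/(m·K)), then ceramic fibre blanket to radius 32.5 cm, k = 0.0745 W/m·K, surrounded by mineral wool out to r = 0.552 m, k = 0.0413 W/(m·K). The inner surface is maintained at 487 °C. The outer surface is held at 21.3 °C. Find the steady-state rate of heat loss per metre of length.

Q' = 146 W/m

Series thermal resistances, inner to outer:
  R'_carbon steel = ln(0.189/0.178)/(2πk) = 0.05996/(2π·45.5) = 2.097×10^-4 m·K/W
  R'_ceramic fibre blanket = ln(0.325/0.189)/(2πk) = 0.5421/(2π·0.0745) = 1.158 m·K/W
  R'_mineral wool = ln(0.552/0.325)/(2πk) = 0.5297/(2π·0.0413) = 2.041 m·K/W
ΣR = 2.097×10^-4 + 1.158 + 2.041 = 3.199 m·K/W
Q' = ΔT/ΣR = (487 °C − 21.3 °C)/3.199 = 146 W/m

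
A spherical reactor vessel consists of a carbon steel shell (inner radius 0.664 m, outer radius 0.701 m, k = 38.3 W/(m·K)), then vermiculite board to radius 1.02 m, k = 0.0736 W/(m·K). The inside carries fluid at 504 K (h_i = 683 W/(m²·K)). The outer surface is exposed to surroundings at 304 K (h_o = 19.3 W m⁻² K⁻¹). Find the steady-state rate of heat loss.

Q = 411 W

Resistance network (inner→outer):
  R_conv,in = 1/(4πr²h) = 1/(4π·0.664²·683) = 2.643×10^-4 K/W
  R_carbon steel = (1/0.664 − 1/0.701)/(4πk) = 0.07949/(4π·38.3) = 1.652×10^-4 K/W
  R_vermiculite board = (1/0.701 − 1/1.02)/(4πk) = 0.4461/(4π·0.0736) = 0.4824 K/W
  R_conv,out = 1/(4πr²h) = 1/(4π·1.02²·19.3) = 0.003963 K/W
ΣR = 2.643×10^-4 + 1.652×10^-4 + 0.4824 + 0.003963 = 0.4868 K/W
Q = ΔT/ΣR = (504 K − 304 K)/0.4868 = 411 W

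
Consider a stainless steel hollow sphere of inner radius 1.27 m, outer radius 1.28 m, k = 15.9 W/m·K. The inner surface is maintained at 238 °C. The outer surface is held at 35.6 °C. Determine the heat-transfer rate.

Q = 6570 kW

Q = 4πk·ΔT/(1/r₁ − 1/r₂) = 4π × 15.9 × 202.4 / (1/1.27 − 1/1.28) = 6.57×10^6 W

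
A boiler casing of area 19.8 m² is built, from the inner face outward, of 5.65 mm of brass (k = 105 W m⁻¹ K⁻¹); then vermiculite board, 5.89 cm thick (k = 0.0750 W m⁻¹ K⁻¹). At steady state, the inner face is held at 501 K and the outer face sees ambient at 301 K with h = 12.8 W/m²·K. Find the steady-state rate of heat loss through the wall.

Q = 4.59 kW

Treat each layer as a resistance in series:
  R_brass = L/(kA) = 0.00565/(105·19.8) = 2.718×10^-6 K/W
  R_vermiculite board = L/(kA) = 0.0589/(0.0750·19.8) = 0.03966 K/W
  R_conv,out = 1/(hA) = 1/(12.8·19.8) = 0.003946 K/W
ΣR = 2.718×10^-6 + 0.03966 + 0.003946 = 0.04361 K/W
Q = ΔT/ΣR = (501 K − 301 K)/0.04361 = 4590 W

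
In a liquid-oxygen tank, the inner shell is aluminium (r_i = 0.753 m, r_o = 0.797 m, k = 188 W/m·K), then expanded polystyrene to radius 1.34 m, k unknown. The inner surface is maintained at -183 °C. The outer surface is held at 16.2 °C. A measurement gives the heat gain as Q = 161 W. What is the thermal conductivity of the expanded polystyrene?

k = 0.0327 W/m·K

ΣR = ΔT/Q = |-183 − 16.2|/161 = 1.237 K/W
Known resistances:
  R_aluminium = (1/0.753 − 1/0.797)/(4πk) = 0.07332/(4π·188) = 3.103×10^-5 K/W
R_expanded polystyrene = ΣR − ΣR_known = 1.237 − 3.103×10^-5 = 1.237 K/W
(1/r₁−1/r₂)/(4πk) = 1.237 ⇒ k = 0.5084/(4π·1.237) = 0.0327 W/m·K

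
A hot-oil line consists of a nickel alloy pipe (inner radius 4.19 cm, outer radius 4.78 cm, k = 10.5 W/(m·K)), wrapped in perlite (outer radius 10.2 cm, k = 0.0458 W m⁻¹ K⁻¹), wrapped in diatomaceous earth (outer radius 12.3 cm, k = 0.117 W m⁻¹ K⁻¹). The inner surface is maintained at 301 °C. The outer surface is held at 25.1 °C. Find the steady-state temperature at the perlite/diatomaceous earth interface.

Series thermal resistances, inner to outer:
  R'_nickel alloy = ln(0.0478/0.0419)/(2πk) = 0.1317/(2π·10.5) = 0.001997 m·K/W
  R'_perlite = ln(0.102/0.0478)/(2πk) = 0.7579/(2π·0.0458) = 2.634 m·K/W
  R'_diatomaceous earth = ln(0.123/0.102)/(2πk) = 0.1872/(2π·0.117) = 0.2547 m·K/W
ΣR = 0.001997 + 2.634 + 0.2547 = 2.891 m·K/W
Q' = ΔT/ΣR = (301 °C − 25.1 °C)/2.891 = 95.43 W/m
From the inner boundary to the perlite/diatomaceous earth interface, ΣR_partial = 2.636 m·K/W.
T_interface = T_in − Q'·ΣR_partial = 301 °C − (95.43)(2.636) = 49.4 °C

T = 49.4 °C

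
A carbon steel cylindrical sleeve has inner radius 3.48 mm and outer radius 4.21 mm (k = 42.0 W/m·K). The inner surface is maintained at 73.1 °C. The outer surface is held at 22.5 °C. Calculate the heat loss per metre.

Q' = 70.1 kW/m

Q' = 2πk·ΔT/ln(r₂/r₁) = 2π × 42.0 × 50.6 / ln(0.00421/0.00348) = 70100 W/m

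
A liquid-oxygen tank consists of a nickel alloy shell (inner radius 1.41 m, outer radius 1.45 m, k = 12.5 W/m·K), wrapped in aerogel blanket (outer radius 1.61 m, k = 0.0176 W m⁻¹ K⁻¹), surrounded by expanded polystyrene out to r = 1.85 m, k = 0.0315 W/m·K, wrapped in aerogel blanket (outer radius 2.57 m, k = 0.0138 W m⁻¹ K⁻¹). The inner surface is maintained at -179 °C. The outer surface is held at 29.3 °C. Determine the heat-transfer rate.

Treat each layer as a resistance in series:
  R_nickel alloy = (1/1.41 − 1/1.45)/(4πk) = 0.01956/(4π·12.5) = 1.246×10^-4 K/W
  R_aerogel blanket = (1/1.45 − 1/1.61)/(4πk) = 0.06854/(4π·0.0176) = 0.3099 K/W
  R_expanded polystyrene = (1/1.61 − 1/1.85)/(4πk) = 0.08058/(4π·0.0315) = 0.2036 K/W
  R_aerogel blanket = (1/1.85 − 1/2.57)/(4πk) = 0.1514/(4π·0.0138) = 0.8733 K/W
ΣR = 1.246×10^-4 + 0.3099 + 0.2036 + 0.8733 = 1.387 K/W
Q = ΔT/ΣR = (-179 °C − 29.3 °C)/1.387 = -150 W
(Negative Q ⇒ heat flows inward; heat gain = 150 W.)

Q = 150 W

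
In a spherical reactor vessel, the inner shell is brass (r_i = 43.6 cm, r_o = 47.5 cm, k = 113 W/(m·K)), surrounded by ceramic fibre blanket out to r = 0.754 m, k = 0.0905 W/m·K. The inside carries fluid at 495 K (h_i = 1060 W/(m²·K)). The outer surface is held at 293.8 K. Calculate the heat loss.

Q = 294 W

Series thermal resistances, inner to outer:
  R_conv,in = 1/(4πr²h) = 1/(4π·0.436²·1060) = 3.949×10^-4 K/W
  R_brass = (1/0.436 − 1/0.475)/(4πk) = 0.1883/(4π·113) = 1.326×10^-4 K/W
  R_ceramic fibre blanket = (1/0.475 − 1/0.754)/(4πk) = 0.7790/(4π·0.0905) = 0.6850 K/W
ΣR = 3.949×10^-4 + 1.326×10^-4 + 0.6850 = 0.6855 K/W
Q = ΔT/ΣR = (495 K − 293.8 K)/0.6855 = 294 W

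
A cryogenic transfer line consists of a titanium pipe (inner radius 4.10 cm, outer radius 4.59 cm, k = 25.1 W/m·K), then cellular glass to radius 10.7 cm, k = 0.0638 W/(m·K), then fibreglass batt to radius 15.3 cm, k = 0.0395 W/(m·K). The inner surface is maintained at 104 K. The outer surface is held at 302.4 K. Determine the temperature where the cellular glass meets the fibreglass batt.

T = 221.9 K

Treat each layer as a resistance in series:
  R'_titanium = ln(0.0459/0.0410)/(2πk) = 0.1129/(2π·25.1) = 7.158×10^-4 m·K/W
  R'_cellular glass = ln(0.107/0.0459)/(2πk) = 0.8464/(2π·0.0638) = 2.111 m·K/W
  R'_fibreglass batt = ln(0.153/0.107)/(2πk) = 0.3576/(2π·0.0395) = 1.441 m·K/W
ΣR = 7.158×10^-4 + 2.111 + 1.441 = 3.553 m·K/W
Q' = ΔT/ΣR = (104 K − 302.4 K)/3.553 = -55.84 W/m
From the inner boundary to the cellular glass/fibreglass batt interface, ΣR_partial = 2.112 m·K/W.
T_interface = T_in − Q'·ΣR_partial = 104 K − (-55.84)(2.112) = 221.9 K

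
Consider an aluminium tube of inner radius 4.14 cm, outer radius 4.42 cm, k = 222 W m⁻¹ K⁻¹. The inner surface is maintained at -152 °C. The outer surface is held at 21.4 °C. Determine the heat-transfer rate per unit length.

Q' = 2πk·ΔT/ln(r₂/r₁) = 2π × 222 × 173.4 / ln(0.0442/0.0414) = 3.70×10^6 W/m

Q' = 3.70×10^6 W/m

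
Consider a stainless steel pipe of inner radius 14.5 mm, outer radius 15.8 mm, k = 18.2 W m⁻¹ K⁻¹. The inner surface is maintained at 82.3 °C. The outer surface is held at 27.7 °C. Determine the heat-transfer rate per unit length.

Q' = 2πk·ΔT/ln(r₂/r₁) = 2π × 18.2 × 54.6 / ln(0.0158/0.0145) = 72700 W/m

Q' = 72700 W/m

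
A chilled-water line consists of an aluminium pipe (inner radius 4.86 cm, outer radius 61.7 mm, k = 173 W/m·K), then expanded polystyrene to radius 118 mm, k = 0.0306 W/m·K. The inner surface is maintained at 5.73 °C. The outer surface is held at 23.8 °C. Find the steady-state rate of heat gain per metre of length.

Q' = 5.36 W/m

Treat each layer as a resistance in series:
  R'_aluminium = ln(0.0617/0.0486)/(2πk) = 0.2387/(2π·173) = 2.196×10^-4 m·K/W
  R'_expanded polystyrene = ln(0.118/0.0617)/(2πk) = 0.6484/(2π·0.0306) = 3.372 m·K/W
ΣR = 2.196×10^-4 + 3.372 = 3.372 m·K/W
Q' = ΔT/ΣR = (5.73 °C − 23.8 °C)/3.372 = -5.36 W/m
(Negative Q' ⇒ heat flows inward; heat gain = 5.36 W/m.)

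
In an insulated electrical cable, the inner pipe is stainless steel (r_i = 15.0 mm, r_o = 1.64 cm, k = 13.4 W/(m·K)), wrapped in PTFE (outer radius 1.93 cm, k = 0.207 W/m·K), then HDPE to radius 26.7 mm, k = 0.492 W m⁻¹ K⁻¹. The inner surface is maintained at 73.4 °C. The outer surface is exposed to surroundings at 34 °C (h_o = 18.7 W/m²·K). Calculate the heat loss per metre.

Series thermal resistances, inner to outer:
  R'_stainless steel = ln(0.0164/0.0150)/(2πk) = 0.08923/(2π·13.4) = 0.001060 m·K/W
  R'_PTFE = ln(0.0193/0.0164)/(2πk) = 0.1628/(2π·0.207) = 0.1252 m·K/W
  R'_HDPE = ln(0.0267/0.0193)/(2πk) = 0.3246/(2π·0.492) = 0.1050 m·K/W
  R'_conv,out = 1/(2πr h) = 1/(2π·0.0267·18.7) = 0.3188 m·K/W
ΣR = 0.001060 + 0.1252 + 0.1050 + 0.3188 = 0.5501 m·K/W
Q' = ΔT/ΣR = (73.4 °C − 34 °C)/0.5501 = 71.6 W/m

Q' = 71.6 W/m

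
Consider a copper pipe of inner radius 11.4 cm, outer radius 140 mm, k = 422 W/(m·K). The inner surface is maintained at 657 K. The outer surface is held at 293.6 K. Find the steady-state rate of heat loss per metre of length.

Q' = 4690 kW/m

Q' = 2πk·ΔT/ln(r₂/r₁) = 2π × 422 × 363.4 / ln(0.140/0.114) = 4.69×10^6 W/m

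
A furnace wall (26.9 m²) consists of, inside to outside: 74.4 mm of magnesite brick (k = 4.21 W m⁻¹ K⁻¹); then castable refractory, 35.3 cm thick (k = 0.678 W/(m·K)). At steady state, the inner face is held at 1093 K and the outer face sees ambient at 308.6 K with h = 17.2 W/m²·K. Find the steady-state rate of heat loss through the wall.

Resistance network (inner→outer):
  R_magnesite brick = L/(kA) = 0.0744/(4.21·26.9) = 6.570×10^-4 K/W
  R_castable refractory = L/(kA) = 0.353/(0.678·26.9) = 0.01935 K/W
  R_conv,out = 1/(hA) = 1/(17.2·26.9) = 0.002161 K/W
ΣR = 6.570×10^-4 + 0.01935 + 0.002161 = 0.02217 K/W
Q = ΔT/ΣR = (1093 K − 308.6 K)/0.02217 = 35400 W

Q = 35.4 kW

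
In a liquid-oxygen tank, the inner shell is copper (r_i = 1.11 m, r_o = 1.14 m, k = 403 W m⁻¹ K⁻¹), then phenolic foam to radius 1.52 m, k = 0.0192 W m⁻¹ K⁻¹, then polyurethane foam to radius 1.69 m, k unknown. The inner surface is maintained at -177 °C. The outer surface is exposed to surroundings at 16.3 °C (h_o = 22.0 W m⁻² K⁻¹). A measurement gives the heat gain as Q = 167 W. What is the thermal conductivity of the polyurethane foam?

k = 0.0213 W/m·K

ΣR = ΔT/Q = |-177 − 16.3|/167 = 1.157 K/W
Known resistances:
  R_copper = (1/1.11 − 1/1.14)/(4πk) = 0.02371/(4π·403) = 4.681×10^-6 K/W
  R_phenolic foam = (1/1.14 − 1/1.52)/(4πk) = 0.2193/(4π·0.0192) = 0.9089 K/W
  R_conv,out = 1/(4πr²h) = 1/(4π·1.69²·22.0) = 0.001266 K/W
R_polyurethane foam = ΣR − ΣR_known = 1.157 − 0.9102 = 0.2468 K/W
(1/r₁−1/r₂)/(4πk) = 0.2468 ⇒ k = 0.06618/(4π·0.2468) = 0.0213 W/m·K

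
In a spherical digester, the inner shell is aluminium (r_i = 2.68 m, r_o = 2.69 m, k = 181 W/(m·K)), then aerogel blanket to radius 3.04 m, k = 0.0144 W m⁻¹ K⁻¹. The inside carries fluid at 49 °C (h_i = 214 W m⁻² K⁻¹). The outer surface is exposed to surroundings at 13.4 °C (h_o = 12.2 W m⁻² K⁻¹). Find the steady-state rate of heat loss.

Q = 150 W

Treat each layer as a resistance in series:
  R_conv,in = 1/(4πr²h) = 1/(4π·2.68²·214) = 5.177×10^-5 K/W
  R_aluminium = (1/2.68 − 1/2.69)/(4πk) = 0.001387/(4π·181) = 6.099×10^-7 K/W
  R_aerogel blanket = (1/2.69 − 1/3.04)/(4πk) = 0.04280/(4π·0.0144) = 0.2365 K/W
  R_conv,out = 1/(4πr²h) = 1/(4π·3.04²·12.2) = 7.058×10^-4 K/W
ΣR = 5.177×10^-5 + 6.099×10^-7 + 0.2365 + 7.058×10^-4 = 0.2373 K/W
Q = ΔT/ΣR = (49 °C − 13.4 °C)/0.2373 = 150 W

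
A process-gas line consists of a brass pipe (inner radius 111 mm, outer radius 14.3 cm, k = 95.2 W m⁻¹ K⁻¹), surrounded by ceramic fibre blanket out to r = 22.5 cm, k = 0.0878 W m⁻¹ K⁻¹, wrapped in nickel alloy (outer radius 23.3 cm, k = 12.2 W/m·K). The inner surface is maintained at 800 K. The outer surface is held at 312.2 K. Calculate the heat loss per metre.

Series thermal resistances, inner to outer:
  R'_brass = ln(0.143/0.111)/(2πk) = 0.2533/(2π·95.2) = 4.235×10^-4 m·K/W
  R'_ceramic fibre blanket = ln(0.225/0.143)/(2πk) = 0.4533/(2π·0.0878) = 0.8216 m·K/W
  R'_nickel alloy = ln(0.233/0.225)/(2πk) = 0.03494/(2π·12.2) = 4.558×10^-4 m·K/W
ΣR = 4.235×10^-4 + 0.8216 + 4.558×10^-4 = 0.8225 m·K/W
Q' = ΔT/ΣR = (800 K − 312.2 K)/0.8225 = 593 W/m

Q' = 593 W/m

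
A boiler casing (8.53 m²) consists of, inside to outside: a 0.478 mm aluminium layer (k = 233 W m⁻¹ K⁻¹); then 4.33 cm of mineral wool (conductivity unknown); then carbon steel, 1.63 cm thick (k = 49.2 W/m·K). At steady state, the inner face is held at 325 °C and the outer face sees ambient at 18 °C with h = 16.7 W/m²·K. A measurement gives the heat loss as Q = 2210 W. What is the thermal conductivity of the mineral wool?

k = 0.0385 W/m·K

ΣR = ΔT/Q = |325 − 18|/2210 = 0.1389 K/W
Known resistances:
  R_aluminium = L/(kA) = 4.78×10^-4/(233·8.53) = 2.405×10^-7 K/W
  R_carbon steel = L/(kA) = 0.0163/(49.2·8.53) = 3.884×10^-5 K/W
  R_conv,out = 1/(hA) = 1/(16.7·8.53) = 0.007020 K/W
R_mineral wool = ΣR − ΣR_known = 0.1389 − 0.007059 = 0.1318 K/W
L/(kA) = 0.1318 ⇒ k = 0.0433/(0.1318·8.53) = 0.0385 W/m·K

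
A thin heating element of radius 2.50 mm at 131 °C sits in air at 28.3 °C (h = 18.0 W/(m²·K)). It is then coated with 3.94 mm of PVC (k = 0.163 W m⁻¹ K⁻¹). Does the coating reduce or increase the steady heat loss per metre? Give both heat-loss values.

Critical radius for a cylinder: r_cr = k/h = 0.00906 m = 0.906 cm.
Outer radius after coating: r₂ = 0.00250 + 0.00394 = 0.00644 m.
Since r₁ < r_cr and r₂ ≤ r_cr, the coating moves toward the maximum at r_cr — heat loss rises.
Bare: R = 1/(2πr₁h) = 3.537 m·K/W; Q = 102.7/3.537 = 29.0 W/m.
Coated: R = R_cond + R_conv = 2.297 m·K/W; Q = 102.7/2.297 = 44.7 W/m.

increases: 29.0 → 44.7 W/m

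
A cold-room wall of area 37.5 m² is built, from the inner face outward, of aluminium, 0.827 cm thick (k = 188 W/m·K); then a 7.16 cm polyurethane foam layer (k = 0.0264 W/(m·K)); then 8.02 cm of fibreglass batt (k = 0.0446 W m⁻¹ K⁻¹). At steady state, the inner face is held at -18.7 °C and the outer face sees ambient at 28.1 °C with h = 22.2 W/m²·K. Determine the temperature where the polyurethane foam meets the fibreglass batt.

T = 9.16 °C

Series thermal resistances, inner to outer:
  R_aluminium = L/(kA) = 0.00827/(188·37.5) = 1.173×10^-6 K/W
  R_polyurethane foam = L/(kA) = 0.0716/(0.0264·37.5) = 0.07232 K/W
  R_fibreglass batt = L/(kA) = 0.0802/(0.0446·37.5) = 0.04795 K/W
  R_conv,out = 1/(hA) = 1/(22.2·37.5) = 0.001201 K/W
ΣR = 1.173×10^-6 + 0.07232 + 0.04795 + 0.001201 = 0.1215 K/W
Q = ΔT/ΣR = (-18.7 °C − 28.1 °C)/0.1215 = -385.2 W
From the inner boundary to the polyurethane foam/fibreglass batt interface, ΣR_partial = 0.07232 K/W.
T_interface = T_in − Q·ΣR_partial = -18.7 °C − (-385.2)(0.07232) = 9.16 °C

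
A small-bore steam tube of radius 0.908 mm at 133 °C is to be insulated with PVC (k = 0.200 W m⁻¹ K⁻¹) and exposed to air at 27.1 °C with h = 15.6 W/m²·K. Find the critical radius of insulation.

r_cr = 1.28 cm

For a cylinder, r_cr = k_ins/h = 0.200/15.6 = 0.0128 m = 1.28 cm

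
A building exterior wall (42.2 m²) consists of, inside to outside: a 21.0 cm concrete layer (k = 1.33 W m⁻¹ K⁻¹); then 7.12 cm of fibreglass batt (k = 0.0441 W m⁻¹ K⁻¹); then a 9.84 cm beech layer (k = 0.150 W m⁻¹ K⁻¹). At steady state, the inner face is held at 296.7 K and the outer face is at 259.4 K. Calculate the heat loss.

Series thermal resistances, inner to outer:
  R_concrete = L/(kA) = 0.210/(1.33·42.2) = 0.003742 K/W
  R_fibreglass batt = L/(kA) = 0.0712/(0.0441·42.2) = 0.03826 K/W
  R_beech = L/(kA) = 0.0984/(0.150·42.2) = 0.01555 K/W
ΣR = 0.003742 + 0.03826 + 0.01555 = 0.05755 K/W
Q = ΔT/ΣR = (296.7 K − 259.4 K)/0.05755 = 648 W

Q = 648 W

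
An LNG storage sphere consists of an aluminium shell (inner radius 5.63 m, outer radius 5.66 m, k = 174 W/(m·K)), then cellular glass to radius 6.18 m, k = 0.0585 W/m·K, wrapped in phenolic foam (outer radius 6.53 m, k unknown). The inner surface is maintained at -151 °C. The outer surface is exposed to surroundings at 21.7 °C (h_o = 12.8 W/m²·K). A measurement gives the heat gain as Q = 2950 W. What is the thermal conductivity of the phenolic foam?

ΣR = ΔT/Q = |-151 − 21.7|/2950 = 0.05854 K/W
Known resistances:
  R_aluminium = (1/5.63 − 1/5.66)/(4πk) = 9.414×10^-4/(4π·174) = 4.306×10^-7 K/W
  R_cellular glass = (1/5.66 − 1/6.18)/(4πk) = 0.01487/(4π·0.0585) = 0.02022 K/W
  R_conv,out = 1/(4πr²h) = 1/(4π·6.53²·12.8) = 1.458×10^-4 K/W
R_phenolic foam = ΣR − ΣR_known = 0.05854 − 0.02037 = 0.03817 K/W
(1/r₁−1/r₂)/(4πk) = 0.03817 ⇒ k = 0.008673/(4π·0.03817) = 0.0181 W/m·K

k = 0.0181 W/m·K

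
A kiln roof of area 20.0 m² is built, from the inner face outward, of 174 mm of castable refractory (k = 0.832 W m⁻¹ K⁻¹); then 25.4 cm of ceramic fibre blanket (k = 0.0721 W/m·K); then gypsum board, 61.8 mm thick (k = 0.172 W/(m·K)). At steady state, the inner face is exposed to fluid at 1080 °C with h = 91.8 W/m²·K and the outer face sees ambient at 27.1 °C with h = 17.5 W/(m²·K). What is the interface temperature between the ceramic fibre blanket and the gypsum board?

T = 133 °C

Resistance network (inner→outer):
  R_conv,in = 1/(hA) = 1/(91.8·20.0) = 5.447×10^-4 K/W
  R_castable refractory = L/(kA) = 0.174/(0.832·20.0) = 0.01046 K/W
  R_ceramic fibre blanket = L/(kA) = 0.254/(0.0721·20.0) = 0.1761 K/W
  R_gypsum board = L/(kA) = 0.0618/(0.172·20.0) = 0.01797 K/W
  R_conv,out = 1/(hA) = 1/(17.5·20.0) = 0.002857 K/W
ΣR = 5.447×10^-4 + 0.01046 + 0.1761 + 0.01797 + 0.002857 = 0.2079 K/W
Q = ΔT/ΣR = (1080 °C − 27.1 °C)/0.2079 = 5064 W
From the inner boundary to the ceramic fibre blanket/gypsum board interface, ΣR_partial = 0.1871 K/W.
T_interface = T_in − Q·ΣR_partial = 1080 °C − (5064)(0.1871) = 133 °C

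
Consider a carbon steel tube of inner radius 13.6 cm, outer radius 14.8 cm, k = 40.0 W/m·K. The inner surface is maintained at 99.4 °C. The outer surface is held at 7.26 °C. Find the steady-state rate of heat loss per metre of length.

Q' = 2πk·ΔT/ln(r₂/r₁) = 2π × 40.0 × 92.14 / ln(0.148/0.136) = 2.74×10^5 W/m

Q' = 274 kW/m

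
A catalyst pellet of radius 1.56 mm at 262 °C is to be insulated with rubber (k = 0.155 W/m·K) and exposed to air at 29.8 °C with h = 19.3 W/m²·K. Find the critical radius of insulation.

For a sphere, r_cr = 2k_ins/h = 2·0.155/19.3 = 0.0161 m = 1.61 cm

r_cr = 1.61 cm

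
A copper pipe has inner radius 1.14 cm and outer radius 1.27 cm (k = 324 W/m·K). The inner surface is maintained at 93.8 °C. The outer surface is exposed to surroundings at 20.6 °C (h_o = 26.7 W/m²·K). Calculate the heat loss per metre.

Resistance network (inner→outer):
  R'_copper = ln(0.0127/0.0114)/(2πk) = 0.1080/(2π·324) = 5.305×10^-5 m·K/W
  R'_conv,out = 1/(2πr h) = 1/(2π·0.0127·26.7) = 0.4694 m·K/W
ΣR = 5.305×10^-5 + 0.4694 = 0.4695 m·K/W
Q' = ΔT/ΣR = (93.8 °C − 20.6 °C)/0.4695 = 156 W/m

Q' = 156 W/m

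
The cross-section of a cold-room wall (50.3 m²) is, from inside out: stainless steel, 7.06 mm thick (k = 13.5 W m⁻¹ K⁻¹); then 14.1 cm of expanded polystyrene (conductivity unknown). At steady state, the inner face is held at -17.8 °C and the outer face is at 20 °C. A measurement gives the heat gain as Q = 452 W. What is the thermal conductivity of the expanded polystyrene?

k = 0.0335 W/m·K

ΣR = ΔT/Q = |-17.8 − 20|/452 = 0.08363 K/W
Known resistances:
  R_stainless steel = L/(kA) = 0.00706/(13.5·50.3) = 1.040×10^-5 K/W
R_expanded polystyrene = ΣR − ΣR_known = 0.08363 − 1.040×10^-5 = 0.08362 K/W
L/(kA) = 0.08362 ⇒ k = 0.141/(0.08362·50.3) = 0.0335 W/m·K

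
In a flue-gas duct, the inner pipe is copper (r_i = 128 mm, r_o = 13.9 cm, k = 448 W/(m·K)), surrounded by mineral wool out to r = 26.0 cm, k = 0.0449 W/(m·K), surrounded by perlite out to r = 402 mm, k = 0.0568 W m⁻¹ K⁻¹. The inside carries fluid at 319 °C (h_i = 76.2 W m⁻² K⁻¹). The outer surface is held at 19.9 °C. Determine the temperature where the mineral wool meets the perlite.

Resistance network (inner→outer):
  R'_conv,in = 1/(2πr h) = 1/(2π·0.128·76.2) = 0.01632 m·K/W
  R'_copper = ln(0.139/0.128)/(2πk) = 0.08244/(2π·448) = 2.929×10^-5 m·K/W
  R'_mineral wool = ln(0.260/0.139)/(2πk) = 0.6262/(2π·0.0449) = 2.220 m·K/W
  R'_perlite = ln(0.402/0.260)/(2πk) = 0.4358/(2π·0.0568) = 1.221 m·K/W
ΣR = 0.01632 + 2.929×10^-5 + 2.220 + 1.221 = 3.457 m·K/W
Q' = ΔT/ΣR = (319 °C − 19.9 °C)/3.457 = 86.52 W/m
From the inner boundary to the mineral wool/perlite interface, ΣR_partial = 2.236 m·K/W.
T_interface = T_in − Q'·ΣR_partial = 319 °C − (86.52)(2.236) = 126 °C

T = 126 °C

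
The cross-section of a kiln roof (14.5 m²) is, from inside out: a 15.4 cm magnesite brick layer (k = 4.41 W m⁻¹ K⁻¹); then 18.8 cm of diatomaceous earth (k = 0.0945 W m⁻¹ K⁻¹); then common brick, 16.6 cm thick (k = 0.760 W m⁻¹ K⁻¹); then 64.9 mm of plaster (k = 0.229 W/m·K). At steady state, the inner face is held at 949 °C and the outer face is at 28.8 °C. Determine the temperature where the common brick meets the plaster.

T = 132 °C

Treat each layer as a resistance in series:
  R_magnesite brick = L/(kA) = 0.154/(4.41·14.5) = 0.002408 K/W
  R_diatomaceous earth = L/(kA) = 0.188/(0.0945·14.5) = 0.1372 K/W
  R_common brick = L/(kA) = 0.166/(0.760·14.5) = 0.01506 K/W
  R_plaster = L/(kA) = 0.0649/(0.229·14.5) = 0.01955 K/W
ΣR = 0.002408 + 0.1372 + 0.01506 + 0.01955 = 0.1742 K/W
Q = ΔT/ΣR = (949 °C − 28.8 °C)/0.1742 = 5282 W
From the inner boundary to the common brick/plaster interface, ΣR_partial = 0.1547 K/W.
T_interface = T_in − Q·ΣR_partial = 949 °C − (5282)(0.1547) = 132 °C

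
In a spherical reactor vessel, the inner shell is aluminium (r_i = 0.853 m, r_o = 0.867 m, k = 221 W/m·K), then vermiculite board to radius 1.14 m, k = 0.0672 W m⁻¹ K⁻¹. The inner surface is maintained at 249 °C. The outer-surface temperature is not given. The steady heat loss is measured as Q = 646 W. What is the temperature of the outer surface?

T_out = 37.7 °C

Series resistances:
  R_aluminium = (1/0.853 − 1/0.867)/(4πk) = 0.01893/(4π·221) = 6.816×10^-6 K/W
  R_vermiculite board = (1/0.867 − 1/1.14)/(4πk) = 0.2762/(4π·0.0672) = 0.3271 K/W
ΣR = 0.3271 K/W
ΔT = Q·ΣR = 646 × 0.3271 = 211.3 K
Heat flows outward, so T_out = T_in − ΔT = 249 − 211.3 = 37.7 °C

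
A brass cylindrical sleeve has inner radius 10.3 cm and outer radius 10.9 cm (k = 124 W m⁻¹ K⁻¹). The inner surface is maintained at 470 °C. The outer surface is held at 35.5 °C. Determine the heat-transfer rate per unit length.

Q' = 5980 kW/m

Q' = 2πk·ΔT/ln(r₂/r₁) = 2π × 124 × 434.5 / ln(0.109/0.103) = 5.98×10^6 W/m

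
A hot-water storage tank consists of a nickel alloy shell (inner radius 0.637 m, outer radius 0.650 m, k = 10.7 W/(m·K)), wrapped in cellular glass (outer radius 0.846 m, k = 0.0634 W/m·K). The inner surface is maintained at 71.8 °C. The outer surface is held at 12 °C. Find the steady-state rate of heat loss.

Q = 134 W

Treat each layer as a resistance in series:
  R_nickel alloy = (1/0.637 − 1/0.650)/(4πk) = 0.03140/(4π·10.7) = 2.335×10^-4 K/W
  R_cellular glass = (1/0.650 − 1/0.846)/(4πk) = 0.3564/(4π·0.0634) = 0.4474 K/W
ΣR = 2.335×10^-4 + 0.4474 = 0.4476 K/W
Q = ΔT/ΣR = (71.8 °C − 12 °C)/0.4476 = 134 W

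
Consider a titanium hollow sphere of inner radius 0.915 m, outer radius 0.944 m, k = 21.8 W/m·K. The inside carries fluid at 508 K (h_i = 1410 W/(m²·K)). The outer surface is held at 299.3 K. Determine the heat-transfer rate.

Treat each layer as a resistance in series:
  R_conv,in = 1/(4πr²h) = 1/(4π·0.915²·1410) = 6.741×10^-5 K/W
  R_titanium = (1/0.915 − 1/0.944)/(4πk) = 0.03357/(4π·21.8) = 1.226×10^-4 K/W
ΣR = 6.741×10^-5 + 1.226×10^-4 = 1.900×10^-4 K/W
Q = ΔT/ΣR = (508 K − 299.3 K)/1.900×10^-4 = 1.10×10^6 W

Q = 1.10×10^6 W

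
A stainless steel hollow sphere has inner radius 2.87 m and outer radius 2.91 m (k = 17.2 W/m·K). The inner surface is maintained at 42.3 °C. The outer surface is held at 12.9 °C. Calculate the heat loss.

Q = 1330 kW

Q = 4πk·ΔT/(1/r₁ − 1/r₂) = 4π × 17.2 × 29.4 / (1/2.87 − 1/2.91) = 1.33×10^6 W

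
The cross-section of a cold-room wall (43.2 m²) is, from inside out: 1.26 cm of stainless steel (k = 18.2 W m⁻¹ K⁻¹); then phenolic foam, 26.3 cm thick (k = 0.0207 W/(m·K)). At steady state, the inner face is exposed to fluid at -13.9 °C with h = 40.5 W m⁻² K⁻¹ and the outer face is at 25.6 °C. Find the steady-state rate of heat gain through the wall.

Series thermal resistances, inner to outer:
  R_conv,in = 1/(hA) = 1/(40.5·43.2) = 5.716×10^-4 K/W
  R_stainless steel = L/(kA) = 0.0126/(18.2·43.2) = 1.603×10^-5 K/W
  R_phenolic foam = L/(kA) = 0.263/(0.0207·43.2) = 0.2941 K/W
ΣR = 5.716×10^-4 + 1.603×10^-5 + 0.2941 = 0.2947 K/W
Q = ΔT/ΣR = (-13.9 °C − 25.6 °C)/0.2947 = -134 W
(Negative Q ⇒ heat flows inward; heat gain = 134 W.)

Q = 134 W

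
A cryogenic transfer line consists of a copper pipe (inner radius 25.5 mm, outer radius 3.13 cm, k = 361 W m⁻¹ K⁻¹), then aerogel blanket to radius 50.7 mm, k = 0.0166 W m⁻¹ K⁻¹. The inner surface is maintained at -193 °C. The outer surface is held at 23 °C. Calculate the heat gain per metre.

Q' = 46.7 W/m

Series thermal resistances, inner to outer:
  R'_copper = ln(0.0313/0.0255)/(2πk) = 0.2049/(2π·361) = 9.035×10^-5 m·K/W
  R'_aerogel blanket = ln(0.0507/0.0313)/(2πk) = 0.4823/(2π·0.0166) = 4.624 m·K/W
ΣR = 9.035×10^-5 + 4.624 = 4.624 m·K/W
Q' = ΔT/ΣR = (-193 °C − 23 °C)/4.624 = -46.7 W/m
(Negative Q' ⇒ heat flows inward; heat gain = 46.7 W/m.)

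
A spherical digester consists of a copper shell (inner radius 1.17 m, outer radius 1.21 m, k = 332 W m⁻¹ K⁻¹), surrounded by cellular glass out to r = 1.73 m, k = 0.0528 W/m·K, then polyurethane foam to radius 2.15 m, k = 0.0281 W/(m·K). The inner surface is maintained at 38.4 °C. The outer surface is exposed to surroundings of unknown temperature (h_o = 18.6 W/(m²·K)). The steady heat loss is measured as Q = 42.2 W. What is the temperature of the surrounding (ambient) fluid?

T_out = 9.07 °C

Sum the resistances:
  R_copper = (1/1.17 − 1/1.21)/(4πk) = 0.02825/(4π·332) = 6.772×10^-6 K/W
  R_cellular glass = (1/1.21 − 1/1.73)/(4πk) = 0.2484/(4π·0.0528) = 0.3744 K/W
  R_polyurethane foam = (1/1.73 − 1/2.15)/(4πk) = 0.1129/(4π·0.0281) = 0.3198 K/W
  R_conv,out = 1/(4πr²h) = 1/(4π·2.15²·18.6) = 9.256×10^-4 K/W
ΣR = 0.6951 K/W
ΔT = Q·ΣR = 42.2 × 0.6951 = 29.33 K
Heat flows outward, so T_out = T_in − ΔT = 38.4 − 29.33 = 9.07 °C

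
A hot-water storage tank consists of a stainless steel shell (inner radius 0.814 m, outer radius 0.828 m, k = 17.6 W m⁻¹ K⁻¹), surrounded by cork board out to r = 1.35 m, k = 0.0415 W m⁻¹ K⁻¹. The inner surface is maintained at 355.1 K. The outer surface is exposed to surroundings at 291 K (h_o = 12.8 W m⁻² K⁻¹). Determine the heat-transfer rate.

Treat each layer as a resistance in series:
  R_stainless steel = (1/0.814 − 1/0.828)/(4πk) = 0.02077/(4π·17.6) = 9.392×10^-5 K/W
  R_cork board = (1/0.828 − 1/1.35)/(4πk) = 0.4670/(4π·0.0415) = 0.8955 K/W
  R_conv,out = 1/(4πr²h) = 1/(4π·1.35²·12.8) = 0.003411 K/W
ΣR = 9.392×10^-5 + 0.8955 + 0.003411 = 0.8990 K/W
Q = ΔT/ΣR = (355.1 K − 291 K)/0.8990 = 71.3 W

Q = 71.3 W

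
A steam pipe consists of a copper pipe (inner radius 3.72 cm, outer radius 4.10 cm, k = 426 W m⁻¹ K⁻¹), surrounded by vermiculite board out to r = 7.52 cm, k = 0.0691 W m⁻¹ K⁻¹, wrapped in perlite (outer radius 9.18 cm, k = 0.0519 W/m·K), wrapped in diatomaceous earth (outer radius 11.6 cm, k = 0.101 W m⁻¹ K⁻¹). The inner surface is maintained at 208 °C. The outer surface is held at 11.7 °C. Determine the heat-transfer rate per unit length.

Q' = 82.6 W/m

Treat each layer as a resistance in series:
  R'_copper = ln(0.0410/0.0372)/(2πk) = 0.09726/(2π·426) = 3.634×10^-5 m·K/W
  R'_vermiculite board = ln(0.0752/0.0410)/(2πk) = 0.6066/(2π·0.0691) = 1.397 m·K/W
  R'_perlite = ln(0.0918/0.0752)/(2πk) = 0.1995/(2π·0.0519) = 0.6117 m·K/W
  R'_diatomaceous earth = ln(0.116/0.0918)/(2πk) = 0.2340/(2π·0.101) = 0.3687 m·K/W
ΣR = 3.634×10^-5 + 1.397 + 0.6117 + 0.3687 = 2.377 m·K/W
Q' = ΔT/ΣR = (208 °C − 11.7 °C)/2.377 = 82.6 W/m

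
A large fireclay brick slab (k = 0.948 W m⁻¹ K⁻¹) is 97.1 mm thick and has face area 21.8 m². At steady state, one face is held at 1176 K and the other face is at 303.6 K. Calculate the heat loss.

Q = kA·ΔT/L = 0.948 × 21.8 × |1176 K − 303.6 K| / 0.0971 = 1.86×10^5 W

Q = 1.86×10^5 W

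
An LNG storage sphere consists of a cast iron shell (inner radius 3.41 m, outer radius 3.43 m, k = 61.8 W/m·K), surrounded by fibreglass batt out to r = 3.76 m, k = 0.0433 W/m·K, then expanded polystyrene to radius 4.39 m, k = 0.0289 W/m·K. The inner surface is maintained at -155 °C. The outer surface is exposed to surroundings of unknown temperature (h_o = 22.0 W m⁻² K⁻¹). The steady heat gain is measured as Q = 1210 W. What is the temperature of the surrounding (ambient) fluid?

T_out = 29.3 °C

Sum the resistances:
  R_cast iron = (1/3.41 − 1/3.43)/(4πk) = 0.001710/(4π·61.8) = 2.202×10^-6 K/W
  R_fibreglass batt = (1/3.43 − 1/3.76)/(4πk) = 0.02559/(4π·0.0433) = 0.04703 K/W
  R_expanded polystyrene = (1/3.76 − 1/4.39)/(4πk) = 0.03817/(4π·0.0289) = 0.1051 K/W
  R_conv,out = 1/(4πr²h) = 1/(4π·4.39²·22.0) = 1.877×10^-4 K/W
ΣR = 0.1523 K/W
ΔT = Q·ΣR = 1210 × 0.1523 = 184.3 K
Heat flows inward, so T_out = T_in + ΔT = -155 + 184.3 = 29.3 °C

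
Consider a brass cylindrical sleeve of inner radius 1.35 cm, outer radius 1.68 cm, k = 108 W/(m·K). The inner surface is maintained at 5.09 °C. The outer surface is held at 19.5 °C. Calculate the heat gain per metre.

Q' = 44.7 kW/m

Q' = 2πk·ΔT/ln(r₂/r₁) = 2π × 108 × 14.41 / ln(0.0168/0.0135) = 44700 W/m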